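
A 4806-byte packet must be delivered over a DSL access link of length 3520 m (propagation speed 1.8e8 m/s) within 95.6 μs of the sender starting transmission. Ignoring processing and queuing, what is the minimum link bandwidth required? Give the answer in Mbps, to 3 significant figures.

L = 38448 bits.
Propagation delay = 3520 / 180000000 = 19.5556 μs.
Transmission budget = 95.6 − 19.5556 = 76.0444 μs.
R ≥ L / t_tx = 38448 bits / 7.60444e-05 s = 506 Mbps.

506 Mbps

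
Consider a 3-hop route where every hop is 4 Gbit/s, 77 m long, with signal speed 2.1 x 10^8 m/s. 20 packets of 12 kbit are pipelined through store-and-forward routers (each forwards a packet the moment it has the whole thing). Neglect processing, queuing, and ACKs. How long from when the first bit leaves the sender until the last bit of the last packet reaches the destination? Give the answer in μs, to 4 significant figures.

Per-hop transmission t_tx = L/R = 12000/4000000000 = 3 μs.
Per-hop propagation t_prop = 77/210000000 = 0.366667 μs.
Pipeline fill: first packet needs 3·t_tx to clear all hops; remaining 19 packets each add one t_tx.
Total = (3+20-1)·t_tx + 3·t_prop = 22·3 + 3·0.366667 = 67.10 μs.

67.10 μs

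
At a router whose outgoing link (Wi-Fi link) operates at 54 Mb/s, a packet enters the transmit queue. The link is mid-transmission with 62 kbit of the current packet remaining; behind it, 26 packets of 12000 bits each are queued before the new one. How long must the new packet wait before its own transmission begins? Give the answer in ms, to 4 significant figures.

6.926 ms

Each queued packet: L/R = 12000/54000000 = 0.222222 ms.
26 queued → 5.77778 ms.
Plus remaining 62000 bits of current packet: 1.14815 ms.
Queuing delay = 6.926 ms.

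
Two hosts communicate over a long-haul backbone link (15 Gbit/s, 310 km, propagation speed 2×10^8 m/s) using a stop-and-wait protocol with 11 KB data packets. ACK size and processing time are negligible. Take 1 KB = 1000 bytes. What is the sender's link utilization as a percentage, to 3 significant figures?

0.189 %

t_tx = L/R = 88000/15000000000 = 5.86667e-06 s.
t_prop = 310000/200000000 = 0.00155 s; RTT = 0.0031 s.
Cycle = t_tx + RTT = 0.00310587 s.
Utilization = t_tx / cycle = 5.86667e-06/0.00310587 = 0.189 %.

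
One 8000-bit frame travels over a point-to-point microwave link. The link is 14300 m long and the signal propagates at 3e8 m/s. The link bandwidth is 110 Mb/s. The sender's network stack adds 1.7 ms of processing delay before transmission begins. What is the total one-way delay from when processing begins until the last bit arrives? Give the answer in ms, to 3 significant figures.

1.82 ms

Transmission delay = L/R = 8000 / 110000000 = 0.0727273 ms.
Propagation delay = d/s = 14300 m / 300000000 m/s = 0.0476667 ms.
Plus processing delay 1.7 ms = 1.7 ms.
Total = 1.82 ms.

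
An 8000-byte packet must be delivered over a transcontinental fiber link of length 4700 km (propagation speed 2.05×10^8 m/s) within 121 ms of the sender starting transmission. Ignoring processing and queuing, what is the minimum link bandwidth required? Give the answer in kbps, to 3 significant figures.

L = 64000 bits.
Propagation delay = 4700000 / 2.05e+08 = 22.9268 ms.
Transmission budget = 121 − 22.9268 = 98.0732 ms.
R ≥ L / t_tx = 64000 bits / 0.0980732 s = 653 kbps.

653 kbps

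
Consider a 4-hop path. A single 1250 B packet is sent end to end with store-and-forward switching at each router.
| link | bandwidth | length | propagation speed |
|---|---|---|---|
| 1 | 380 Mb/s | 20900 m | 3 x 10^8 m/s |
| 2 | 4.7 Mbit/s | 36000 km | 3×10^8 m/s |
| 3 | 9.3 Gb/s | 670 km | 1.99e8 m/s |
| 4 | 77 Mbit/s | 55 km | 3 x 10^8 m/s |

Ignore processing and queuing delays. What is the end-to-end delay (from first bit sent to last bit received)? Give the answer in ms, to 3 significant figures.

126 ms

L = 1250 × 8 = 10000 bits.
Transmission delays (L/R per hop): 0.0263158, 2.12766, 0.00107527, 0.12987 ms; sum = 2.28492 ms.
Propagation delays (d/s per hop): 0.0696667, 120, 3.36683, 0.183333 ms; sum = 123.62 ms.
End-to-end = 126 ms.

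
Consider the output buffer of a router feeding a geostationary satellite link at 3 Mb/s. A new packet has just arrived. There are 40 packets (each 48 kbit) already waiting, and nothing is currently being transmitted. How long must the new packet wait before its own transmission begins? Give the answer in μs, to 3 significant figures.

Each queued packet: L/R = 48000/3000000 = 16000 μs.
40 queued → 640000 μs.
Queuing delay = 640000 μs.

640000 μs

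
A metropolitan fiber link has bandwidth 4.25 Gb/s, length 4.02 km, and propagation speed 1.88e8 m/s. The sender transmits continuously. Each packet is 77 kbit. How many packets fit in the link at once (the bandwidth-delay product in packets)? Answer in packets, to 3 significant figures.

1.18 packets

Propagation delay = 4020 / 188000000 = 2.1383e-05 s.
BDP = R × t_prop = 4250000000 × 2.1383e-05 = 90877.7 bits.
In packets of 77000 bits: 1.18 packets.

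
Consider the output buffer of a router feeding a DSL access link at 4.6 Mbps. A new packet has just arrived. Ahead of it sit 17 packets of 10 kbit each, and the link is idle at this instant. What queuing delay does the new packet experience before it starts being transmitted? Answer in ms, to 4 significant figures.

Each queued packet: L/R = 10000/4600000 = 2.17391 ms.
17 queued → 36.9565 ms.
Queuing delay = 36.96 ms.

36.96 ms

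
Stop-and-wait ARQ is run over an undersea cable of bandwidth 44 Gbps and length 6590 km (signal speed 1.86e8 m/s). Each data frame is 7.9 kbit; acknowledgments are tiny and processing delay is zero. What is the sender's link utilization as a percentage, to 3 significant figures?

0.000253 %

t_tx = L/R = 7900/44000000000 = 1.79545e-07 s.
t_prop = 6590000/186000000 = 0.0354301 s; RTT = 0.0708602 s.
Cycle = t_tx + RTT = 0.0708604 s.
Utilization = t_tx / cycle = 1.79545e-07/0.0708604 = 0.000253 %.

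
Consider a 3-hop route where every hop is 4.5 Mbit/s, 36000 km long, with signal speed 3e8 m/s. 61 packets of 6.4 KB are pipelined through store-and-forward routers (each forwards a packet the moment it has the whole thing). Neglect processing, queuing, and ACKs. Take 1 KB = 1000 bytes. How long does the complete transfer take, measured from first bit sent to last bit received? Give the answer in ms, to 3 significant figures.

Per-hop transmission t_tx = L/R = 51200/4500000 = 11.3778 ms.
Per-hop propagation t_prop = 36000000/300000000 = 120 ms.
Pipeline fill: first packet needs 3·t_tx to clear all hops; remaining 60 packets each add one t_tx.
Total = (3+61-1)·t_tx + 3·t_prop = 63·11.3778 + 3·120 = 1080 ms.

1080 ms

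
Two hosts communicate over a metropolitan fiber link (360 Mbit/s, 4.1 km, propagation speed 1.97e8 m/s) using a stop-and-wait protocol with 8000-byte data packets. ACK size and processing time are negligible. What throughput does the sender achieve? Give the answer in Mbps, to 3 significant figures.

292 Mbps

t_tx = L/R = 64000/360000000 = 0.000177778 s.
t_prop = 4100/197000000 = 2.08122e-05 s; RTT = 4.16244e-05 s.
Cycle = t_tx + RTT = 0.000219402 s.
Throughput = L / cycle = 64000 / 0.000219402 = 292 Mbps.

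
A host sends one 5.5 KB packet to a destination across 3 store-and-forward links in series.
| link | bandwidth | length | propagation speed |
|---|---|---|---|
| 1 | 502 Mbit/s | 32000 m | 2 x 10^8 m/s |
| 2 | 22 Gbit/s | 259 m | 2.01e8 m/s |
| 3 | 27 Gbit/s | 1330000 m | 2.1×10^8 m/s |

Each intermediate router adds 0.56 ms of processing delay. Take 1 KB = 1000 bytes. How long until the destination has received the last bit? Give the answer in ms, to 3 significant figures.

7.71 ms

L = 44000 bits.
Transmission delays (L/R per hop): 0.0876494, 0.002, 0.00162963 ms; sum = 0.091279 ms.
Propagation delays (d/s per hop): 0.16, 0.00128856, 6.33333 ms; sum = 6.49462 ms.
Processing at 2 router(s): 2 × 0.56 ms = 1.12 ms.
End-to-end = 7.71 ms.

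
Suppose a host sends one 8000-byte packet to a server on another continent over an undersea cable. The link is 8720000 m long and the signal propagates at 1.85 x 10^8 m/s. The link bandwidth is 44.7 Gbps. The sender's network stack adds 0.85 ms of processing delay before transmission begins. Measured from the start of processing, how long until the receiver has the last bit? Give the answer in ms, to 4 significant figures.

L = 8000 × 8 = 64000 bits.
Transmission delay = L/R = 64000 / 44700000000 = 0.00143177 ms.
Propagation delay = d/s = 8720000 m / 185000000 m/s = 47.1351 ms.
Plus processing delay 0.85 ms = 0.85 ms.
Total = 47.99 ms.

47.99 ms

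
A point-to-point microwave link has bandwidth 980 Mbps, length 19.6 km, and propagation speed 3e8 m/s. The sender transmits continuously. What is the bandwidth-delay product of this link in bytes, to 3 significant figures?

8000 bytes

Propagation delay = 19600 / 300000000 = 6.53333e-05 s.
BDP = R × t_prop = 980000000 × 6.53333e-05 = 64026.7 bits.
In bytes: 64026.7/8 = 8000 bytes.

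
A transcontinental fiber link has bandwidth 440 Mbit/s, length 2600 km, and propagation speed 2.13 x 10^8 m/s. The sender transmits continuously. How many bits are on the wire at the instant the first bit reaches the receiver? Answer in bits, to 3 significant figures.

Propagation delay = 2600000 / 213000000 = 0.0122066 s.
BDP = R × t_prop = 440000000 × 0.0122066 = 5370890 bits.

5370000 bits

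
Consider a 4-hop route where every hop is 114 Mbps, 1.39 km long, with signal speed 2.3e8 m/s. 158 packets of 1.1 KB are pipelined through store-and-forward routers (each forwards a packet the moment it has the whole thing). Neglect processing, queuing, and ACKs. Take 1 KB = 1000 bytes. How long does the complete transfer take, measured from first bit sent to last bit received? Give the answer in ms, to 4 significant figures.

12.45 ms

Per-hop transmission t_tx = L/R = 8800/114000000 = 0.077193 ms.
Per-hop propagation t_prop = 1390/2.3e+08 = 0.00604348 ms.
Pipeline fill: first packet needs 4·t_tx to clear all hops; remaining 157 packets each add one t_tx.
Total = (4+158-1)·t_tx + 4·t_prop = 161·0.077193 + 4·0.00604348 = 12.45 ms.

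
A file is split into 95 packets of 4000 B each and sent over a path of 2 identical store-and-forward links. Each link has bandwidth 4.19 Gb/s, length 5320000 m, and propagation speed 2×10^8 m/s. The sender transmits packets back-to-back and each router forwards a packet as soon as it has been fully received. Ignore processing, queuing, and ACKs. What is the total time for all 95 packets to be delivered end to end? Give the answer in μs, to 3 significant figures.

53900 μs

Per-hop transmission t_tx = L/R = 32000/4.19e+09 = 7.63723 μs.
Per-hop propagation t_prop = 5320000/200000000 = 26600 μs.
Pipeline fill: first packet needs 2·t_tx to clear all hops; remaining 94 packets each add one t_tx.
Total = (2+95-1)·t_tx + 2·t_prop = 96·7.63723 + 2·26600 = 53900 μs.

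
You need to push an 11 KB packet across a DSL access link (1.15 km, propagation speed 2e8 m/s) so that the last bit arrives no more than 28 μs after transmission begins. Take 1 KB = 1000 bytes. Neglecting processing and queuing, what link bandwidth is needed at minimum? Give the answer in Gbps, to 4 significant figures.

3.955 Gbps

L = 88000 bits.
Propagation delay = 1150 / 200000000 = 5.75 μs.
Transmission budget = 28 − 5.75 = 22.25 μs.
R ≥ L / t_tx = 88000 bits / 2.225e-05 s = 3.955 Gbps.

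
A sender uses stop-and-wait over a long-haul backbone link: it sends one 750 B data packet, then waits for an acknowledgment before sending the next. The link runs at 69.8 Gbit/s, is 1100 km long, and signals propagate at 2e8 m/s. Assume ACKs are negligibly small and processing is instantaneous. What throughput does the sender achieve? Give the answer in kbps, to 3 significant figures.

t_tx = L/R = 6000/69800000000 = 8.59599e-08 s.
t_prop = 1100000/200000000 = 0.0055 s; RTT = 0.011 s.
Cycle = t_tx + RTT = 0.0110001 s.
Throughput = L / cycle = 6000 / 0.0110001 = 545 kbps.

545 kbps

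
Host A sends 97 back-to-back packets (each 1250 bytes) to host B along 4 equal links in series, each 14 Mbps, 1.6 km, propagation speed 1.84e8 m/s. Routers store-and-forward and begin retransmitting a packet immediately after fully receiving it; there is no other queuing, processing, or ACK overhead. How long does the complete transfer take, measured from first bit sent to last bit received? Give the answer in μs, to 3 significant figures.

Per-hop transmission t_tx = L/R = 10000/14000000 = 714.286 μs.
Per-hop propagation t_prop = 1600/184000000 = 8.69565 μs.
Pipeline fill: first packet needs 4·t_tx to clear all hops; remaining 96 packets each add one t_tx.
Total = (4+97-1)·t_tx + 4·t_prop = 100·714.286 + 4·8.69565 = 71500 μs.

71500 μs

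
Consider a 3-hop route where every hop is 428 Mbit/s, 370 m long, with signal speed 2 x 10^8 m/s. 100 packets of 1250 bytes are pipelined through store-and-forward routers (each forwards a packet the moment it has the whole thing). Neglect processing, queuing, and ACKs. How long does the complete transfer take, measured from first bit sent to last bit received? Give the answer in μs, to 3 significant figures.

2390 μs

Per-hop transmission t_tx = L/R = 10000/428000000 = 23.3645 μs.
Per-hop propagation t_prop = 370/200000000 = 1.85 μs.
Pipeline fill: first packet needs 3·t_tx to clear all hops; remaining 99 packets each add one t_tx.
Total = (3+100-1)·t_tx + 3·t_prop = 102·23.3645 + 3·1.85 = 2390 μs.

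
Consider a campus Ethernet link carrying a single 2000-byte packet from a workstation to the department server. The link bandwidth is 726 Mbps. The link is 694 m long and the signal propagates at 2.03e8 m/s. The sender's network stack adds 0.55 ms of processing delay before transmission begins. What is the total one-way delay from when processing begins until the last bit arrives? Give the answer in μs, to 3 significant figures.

575 μs

L = 2000 × 8 = 16000 bits.
Transmission delay = L/R = 16000 / 726000000 = 22.0386 μs.
Propagation delay = d/s = 694 m / 2.03e+08 m/s = 3.41872 μs.
Plus processing delay 0.55 ms = 550 μs.
Total = 575 μs.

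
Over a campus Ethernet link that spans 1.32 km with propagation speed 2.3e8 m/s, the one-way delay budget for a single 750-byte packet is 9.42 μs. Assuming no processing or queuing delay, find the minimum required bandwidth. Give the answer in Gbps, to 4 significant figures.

L = 6000 bits.
Propagation delay = 1320 / 2.3e+08 = 5.73913 μs.
Transmission budget = 9.42 − 5.73913 = 3.68087 μs.
R ≥ L / t_tx = 6000 bits / 3.68087e-06 s = 1.630 Gbps.

1.630 Gbps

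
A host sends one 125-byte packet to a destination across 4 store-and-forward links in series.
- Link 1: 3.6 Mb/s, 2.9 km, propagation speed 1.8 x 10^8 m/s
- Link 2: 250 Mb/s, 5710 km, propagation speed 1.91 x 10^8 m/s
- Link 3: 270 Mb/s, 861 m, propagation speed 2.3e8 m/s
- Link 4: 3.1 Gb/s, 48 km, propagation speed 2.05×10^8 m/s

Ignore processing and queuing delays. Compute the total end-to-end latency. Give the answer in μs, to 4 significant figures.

L = 125 × 8 = 1000 bits.
Transmission delays (L/R per hop): 277.778, 4, 3.7037, 0.322581 μs; sum = 285.804 μs.
Propagation delays (d/s per hop): 16.1111, 29895.3, 3.74348, 234.146 μs; sum = 30149.3 μs.
End-to-end = 30440 μs.

30440 μs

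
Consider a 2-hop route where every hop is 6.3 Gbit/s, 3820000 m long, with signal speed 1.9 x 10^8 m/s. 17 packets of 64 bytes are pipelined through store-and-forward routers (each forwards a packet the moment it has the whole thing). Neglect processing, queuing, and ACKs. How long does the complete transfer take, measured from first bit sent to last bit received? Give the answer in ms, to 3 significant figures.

Per-hop transmission t_tx = L/R = 512/6300000000 = 8.12698e-05 ms.
Per-hop propagation t_prop = 3820000/190000000 = 20.1053 ms.
Pipeline fill: first packet needs 2·t_tx to clear all hops; remaining 16 packets each add one t_tx.
Total = (2+17-1)·t_tx + 2·t_prop = 18·8.12698e-05 + 2·20.1053 = 40.2 ms.

40.2 ms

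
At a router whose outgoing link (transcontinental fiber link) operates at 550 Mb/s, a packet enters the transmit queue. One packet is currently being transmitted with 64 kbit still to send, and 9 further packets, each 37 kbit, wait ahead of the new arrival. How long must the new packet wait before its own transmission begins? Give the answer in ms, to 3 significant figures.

Each queued packet: L/R = 37000/550000000 = 0.0672727 ms.
9 queued → 0.605455 ms.
Plus remaining 64000 bits of current packet: 0.116364 ms.
Queuing delay = 0.722 ms.

0.722 ms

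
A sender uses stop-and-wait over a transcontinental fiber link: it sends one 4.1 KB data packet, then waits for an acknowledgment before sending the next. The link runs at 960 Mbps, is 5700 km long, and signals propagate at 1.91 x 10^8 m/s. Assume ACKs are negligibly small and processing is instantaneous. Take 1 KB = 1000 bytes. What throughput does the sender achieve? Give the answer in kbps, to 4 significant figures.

549.2 kbps

t_tx = L/R = 32800/960000000 = 3.41667e-05 s.
t_prop = 5700000/191000000 = 0.0298429 s; RTT = 0.0596859 s.
Cycle = t_tx + RTT = 0.05972 s.
Throughput = L / cycle = 32800 / 0.05972 = 549.2 kbps.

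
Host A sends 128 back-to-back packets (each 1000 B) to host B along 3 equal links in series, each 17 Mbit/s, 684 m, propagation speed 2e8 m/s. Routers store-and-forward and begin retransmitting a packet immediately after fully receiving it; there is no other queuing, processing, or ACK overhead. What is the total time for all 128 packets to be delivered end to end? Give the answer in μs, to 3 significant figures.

61200 μs

Per-hop transmission t_tx = L/R = 8000/17000000 = 470.588 μs.
Per-hop propagation t_prop = 684/200000000 = 3.42 μs.
Pipeline fill: first packet needs 3·t_tx to clear all hops; remaining 127 packets each add one t_tx.
Total = (3+128-1)·t_tx + 3·t_prop = 130·470.588 + 3·3.42 = 61200 μs.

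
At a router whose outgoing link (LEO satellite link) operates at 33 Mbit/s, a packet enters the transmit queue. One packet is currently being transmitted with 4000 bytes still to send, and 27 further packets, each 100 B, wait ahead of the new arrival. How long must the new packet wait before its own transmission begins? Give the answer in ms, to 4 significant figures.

Each queued packet: L/R = 800/33000000 = 0.0242424 ms.
27 queued → 0.654545 ms.
Plus remaining 32000 bits of current packet: 0.969697 ms.
Queuing delay = 1.624 ms.

1.624 ms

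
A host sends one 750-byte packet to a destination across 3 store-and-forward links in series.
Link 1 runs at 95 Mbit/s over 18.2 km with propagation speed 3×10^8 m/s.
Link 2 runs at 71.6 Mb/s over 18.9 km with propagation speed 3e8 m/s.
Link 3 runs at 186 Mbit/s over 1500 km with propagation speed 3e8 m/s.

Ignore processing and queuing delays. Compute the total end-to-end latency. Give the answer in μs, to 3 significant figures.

L = 750 × 8 = 6000 bits.
Transmission delays (L/R per hop): 63.1579, 83.7989, 32.2581 μs; sum = 179.215 μs.
Propagation delays (d/s per hop): 60.6667, 63, 5000 μs; sum = 5123.67 μs.
End-to-end = 5300 μs.

5300 μs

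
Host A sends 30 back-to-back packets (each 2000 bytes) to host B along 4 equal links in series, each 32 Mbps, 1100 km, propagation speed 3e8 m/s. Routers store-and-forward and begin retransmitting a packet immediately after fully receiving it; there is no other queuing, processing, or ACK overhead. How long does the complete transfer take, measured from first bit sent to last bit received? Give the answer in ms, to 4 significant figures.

31.17 ms

Per-hop transmission t_tx = L/R = 16000/32000000 = 0.5 ms.
Per-hop propagation t_prop = 1100000/300000000 = 3.66667 ms.
Pipeline fill: first packet needs 4·t_tx to clear all hops; remaining 29 packets each add one t_tx.
Total = (4+30-1)·t_tx + 4·t_prop = 33·0.5 + 4·3.66667 = 31.17 ms.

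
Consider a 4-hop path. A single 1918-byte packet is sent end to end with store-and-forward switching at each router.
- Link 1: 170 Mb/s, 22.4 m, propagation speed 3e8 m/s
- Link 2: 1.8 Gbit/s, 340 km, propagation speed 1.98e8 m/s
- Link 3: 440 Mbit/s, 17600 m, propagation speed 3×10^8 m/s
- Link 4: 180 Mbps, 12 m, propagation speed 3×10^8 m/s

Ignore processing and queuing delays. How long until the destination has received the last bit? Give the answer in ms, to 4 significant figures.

L = 1918 × 8 = 15344 bits.
Transmission delays (L/R per hop): 0.0902588, 0.00852444, 0.0348727, 0.0852444 ms; sum = 0.2189 ms.
Propagation delays (d/s per hop): 7.46667e-05, 1.71717, 0.0586667, 4e-05 ms; sum = 1.77595 ms.
End-to-end = 1.995 ms.

1.995 ms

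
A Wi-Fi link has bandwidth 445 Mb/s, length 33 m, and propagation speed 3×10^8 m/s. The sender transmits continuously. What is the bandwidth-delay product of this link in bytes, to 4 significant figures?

Propagation delay = 33 / 300000000 = 1.1e-07 s.
BDP = R × t_prop = 445000000 × 1.1e-07 = 48.95 bits.
In bytes: 48.95/8 = 6.119 bytes.

6.119 bytes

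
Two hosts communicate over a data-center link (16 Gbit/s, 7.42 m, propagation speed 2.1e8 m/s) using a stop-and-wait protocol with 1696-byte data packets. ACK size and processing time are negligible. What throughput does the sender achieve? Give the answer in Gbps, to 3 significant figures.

14.8 Gbps

t_tx = L/R = 13568/16000000000 = 8.48e-07 s.
t_prop = 7.42/210000000 = 3.53333e-08 s; RTT = 7.06667e-08 s.
Cycle = t_tx + RTT = 9.18667e-07 s.
Throughput = L / cycle = 13568 / 9.18667e-07 = 14.8 Gbps.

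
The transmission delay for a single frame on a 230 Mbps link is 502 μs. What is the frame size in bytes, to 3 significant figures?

L = R × t_tx = 230000000 b/s × 0.000502 s = 115460 bits.
In bytes: 115460 / 8 = 14400 bytes.

14400 bytes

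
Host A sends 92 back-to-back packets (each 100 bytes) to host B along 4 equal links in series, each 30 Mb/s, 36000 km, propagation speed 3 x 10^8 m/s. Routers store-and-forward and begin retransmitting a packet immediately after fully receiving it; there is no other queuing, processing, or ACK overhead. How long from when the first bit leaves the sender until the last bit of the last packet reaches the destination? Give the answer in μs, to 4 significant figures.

482500 μs

Per-hop transmission t_tx = L/R = 800/30000000 = 26.6667 μs.
Per-hop propagation t_prop = 36000000/300000000 = 120000 μs.
Pipeline fill: first packet needs 4·t_tx to clear all hops; remaining 91 packets each add one t_tx.
Total = (4+92-1)·t_tx + 4·t_prop = 95·26.6667 + 4·120000 = 482500 μs.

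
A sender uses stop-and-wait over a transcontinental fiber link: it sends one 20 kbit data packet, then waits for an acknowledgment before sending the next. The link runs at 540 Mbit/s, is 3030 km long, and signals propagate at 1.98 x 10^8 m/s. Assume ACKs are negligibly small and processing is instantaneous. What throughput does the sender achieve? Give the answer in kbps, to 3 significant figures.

653 kbps

t_tx = L/R = 20000/540000000 = 3.7037e-05 s.
t_prop = 3030000/198000000 = 0.015303 s; RTT = 0.0306061 s.
Cycle = t_tx + RTT = 0.0306431 s.
Throughput = L / cycle = 20000 / 0.0306431 = 653 kbps.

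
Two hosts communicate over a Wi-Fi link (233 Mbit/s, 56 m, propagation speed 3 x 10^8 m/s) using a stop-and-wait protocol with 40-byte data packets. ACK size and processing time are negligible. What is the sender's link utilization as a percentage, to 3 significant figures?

t_tx = L/R = 320/233000000 = 1.37339e-06 s.
t_prop = 56/300000000 = 1.86667e-07 s; RTT = 3.73333e-07 s.
Cycle = t_tx + RTT = 1.74672e-06 s.
Utilization = t_tx / cycle = 1.37339e-06/1.74672e-06 = 78.6 %.

78.6 %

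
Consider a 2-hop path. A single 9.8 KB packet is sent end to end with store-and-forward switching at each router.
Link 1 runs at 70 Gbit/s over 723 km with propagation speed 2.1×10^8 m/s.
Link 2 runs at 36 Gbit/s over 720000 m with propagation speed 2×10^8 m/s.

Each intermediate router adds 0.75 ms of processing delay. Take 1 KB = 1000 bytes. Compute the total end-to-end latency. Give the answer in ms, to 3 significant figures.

L = 78400 bits.
Transmission delays (L/R per hop): 0.00112, 0.00217778 ms; sum = 0.00329778 ms.
Propagation delays (d/s per hop): 3.44286, 3.6 ms; sum = 7.04286 ms.
Processing at 1 router(s): 1 × 0.75 ms = 0.75 ms.
End-to-end = 7.80 ms.

7.80 ms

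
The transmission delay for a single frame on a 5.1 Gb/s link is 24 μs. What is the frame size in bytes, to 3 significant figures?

15300 bytes

L = R × t_tx = 5100000000 b/s × 2.4e-05 s = 122400 bits.
In bytes: 122400 / 8 = 15300 bytes.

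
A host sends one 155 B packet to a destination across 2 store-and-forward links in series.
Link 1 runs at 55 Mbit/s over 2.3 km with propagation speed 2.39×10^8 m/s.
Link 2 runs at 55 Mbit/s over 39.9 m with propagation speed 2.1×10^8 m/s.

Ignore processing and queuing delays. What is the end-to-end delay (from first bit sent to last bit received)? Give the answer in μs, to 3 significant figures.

54.9 μs

L = 155 × 8 = 1240 bits.
Transmission delay per hop = L/R = 1240/55000000 = 22.5455 μs; 2 hops → 45.0909 μs.
Propagation delays (d/s per hop): 9.62343, 0.19 μs; sum = 9.81343 μs.
End-to-end = 54.9 μs.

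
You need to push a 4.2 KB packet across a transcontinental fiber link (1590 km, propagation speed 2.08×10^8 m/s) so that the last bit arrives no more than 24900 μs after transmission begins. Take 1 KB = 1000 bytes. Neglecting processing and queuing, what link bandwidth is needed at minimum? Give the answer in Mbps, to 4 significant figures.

L = 33600 bits.
Propagation delay = 1590000 / 208000000 = 7644.23 μs.
Transmission budget = 24900 − 7644.23 = 17255.8 μs.
R ≥ L / t_tx = 33600 bits / 0.0172558 s = 1.947 Mbps.

1.947 Mbps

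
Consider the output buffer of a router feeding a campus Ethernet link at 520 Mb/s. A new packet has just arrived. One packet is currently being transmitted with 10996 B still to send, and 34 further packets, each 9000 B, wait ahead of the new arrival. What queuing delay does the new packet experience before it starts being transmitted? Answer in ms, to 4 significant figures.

Each queued packet: L/R = 72000/520000000 = 0.138462 ms.
34 queued → 4.70769 ms.
Plus remaining 87968 bits of current packet: 0.169169 ms.
Queuing delay = 4.877 ms.

4.877 ms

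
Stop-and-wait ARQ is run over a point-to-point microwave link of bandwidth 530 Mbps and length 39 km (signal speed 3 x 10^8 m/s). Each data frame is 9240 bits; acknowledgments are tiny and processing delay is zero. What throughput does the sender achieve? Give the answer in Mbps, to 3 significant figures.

t_tx = L/R = 9240/530000000 = 1.7434e-05 s.
t_prop = 39000/300000000 = 0.00013 s; RTT = 0.00026 s.
Cycle = t_tx + RTT = 0.000277434 s.
Throughput = L / cycle = 9240 / 0.000277434 = 33.3 Mbps.

33.3 Mbps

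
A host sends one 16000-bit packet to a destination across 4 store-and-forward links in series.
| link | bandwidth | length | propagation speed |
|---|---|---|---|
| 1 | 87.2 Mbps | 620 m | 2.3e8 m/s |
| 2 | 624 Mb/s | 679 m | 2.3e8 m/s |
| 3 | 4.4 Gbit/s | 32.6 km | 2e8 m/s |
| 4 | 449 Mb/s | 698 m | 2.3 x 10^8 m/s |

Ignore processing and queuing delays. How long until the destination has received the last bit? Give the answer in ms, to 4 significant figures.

0.4201 ms

Transmission delays (L/R per hop): 0.183486, 0.025641, 0.00363636, 0.0356347 ms; sum = 0.248398 ms.
Propagation delays (d/s per hop): 0.00269565, 0.00295217, 0.163, 0.00303478 ms; sum = 0.171683 ms.
End-to-end = 0.4201 ms.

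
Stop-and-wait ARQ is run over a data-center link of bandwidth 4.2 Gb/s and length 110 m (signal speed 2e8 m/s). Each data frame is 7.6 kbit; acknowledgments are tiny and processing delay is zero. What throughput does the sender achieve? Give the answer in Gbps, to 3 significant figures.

2.61 Gbps

t_tx = L/R = 7600/4200000000 = 1.80952e-06 s.
t_prop = 110/200000000 = 5.5e-07 s; RTT = 1.1e-06 s.
Cycle = t_tx + RTT = 2.90952e-06 s.
Throughput = L / cycle = 7600 / 2.90952e-06 = 2.61 Gbps.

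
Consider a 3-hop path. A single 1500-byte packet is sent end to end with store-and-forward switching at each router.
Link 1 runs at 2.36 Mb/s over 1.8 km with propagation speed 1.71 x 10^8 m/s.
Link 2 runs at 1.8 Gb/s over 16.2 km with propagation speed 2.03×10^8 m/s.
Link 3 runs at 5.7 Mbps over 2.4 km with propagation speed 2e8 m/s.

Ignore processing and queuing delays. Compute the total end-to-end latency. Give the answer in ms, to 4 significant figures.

7.299 ms

L = 1500 × 8 = 12000 bits.
Transmission delays (L/R per hop): 5.08475, 0.00666667, 2.10526 ms; sum = 7.19668 ms.
Propagation delays (d/s per hop): 0.0105263, 0.079803, 0.012 ms; sum = 0.102329 ms.
End-to-end = 7.299 ms.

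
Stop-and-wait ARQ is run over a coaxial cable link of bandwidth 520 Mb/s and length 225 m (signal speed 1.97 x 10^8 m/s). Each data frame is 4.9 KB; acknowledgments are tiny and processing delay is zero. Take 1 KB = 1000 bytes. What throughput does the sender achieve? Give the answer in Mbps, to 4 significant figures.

504.7 Mbps

t_tx = L/R = 39200/520000000 = 7.53846e-05 s.
t_prop = 225/197000000 = 1.14213e-06 s; RTT = 2.28426e-06 s.
Cycle = t_tx + RTT = 7.76689e-05 s.
Throughput = L / cycle = 39200 / 7.76689e-05 = 504.7 Mbps.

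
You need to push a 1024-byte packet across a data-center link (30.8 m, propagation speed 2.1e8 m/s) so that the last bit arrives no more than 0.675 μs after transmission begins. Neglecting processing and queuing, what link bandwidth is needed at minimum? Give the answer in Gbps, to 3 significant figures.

L = 8192 bits.
Propagation delay = 30.8 / 210000000 = 0.146667 μs.
Transmission budget = 0.675 − 0.146667 = 0.528333 μs.
R ≥ L / t_tx = 8192 bits / 5.28333e-07 s = 15.5 Gbps.

15.5 Gbps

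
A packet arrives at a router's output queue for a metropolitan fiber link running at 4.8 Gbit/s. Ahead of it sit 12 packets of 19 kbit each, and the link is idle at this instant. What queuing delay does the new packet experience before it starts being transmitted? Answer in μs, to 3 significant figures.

Each queued packet: L/R = 19000/4800000000 = 3.95833 μs.
12 queued → 47.5 μs.
Queuing delay = 47.5 μs.

47.5 μs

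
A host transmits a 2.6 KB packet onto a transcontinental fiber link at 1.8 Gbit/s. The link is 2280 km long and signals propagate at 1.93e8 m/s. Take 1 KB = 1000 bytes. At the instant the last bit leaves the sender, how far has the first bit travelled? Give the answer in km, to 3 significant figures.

t_tx = L/R = 20800/1800000000 = 1.15556e-05 s.
Distance = s × t_tx = 193000000 × 1.15556e-05 = 2.23 km.

2.23 km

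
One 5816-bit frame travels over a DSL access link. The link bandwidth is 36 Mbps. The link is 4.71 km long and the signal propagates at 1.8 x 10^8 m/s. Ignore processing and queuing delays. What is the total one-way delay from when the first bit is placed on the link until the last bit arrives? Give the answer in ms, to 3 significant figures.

Transmission delay = L/R = 5816 / 36000000 = 0.161556 ms.
Propagation delay = d/s = 4710 m / 180000000 m/s = 0.0261667 ms.
Total = 0.188 ms.

0.188 ms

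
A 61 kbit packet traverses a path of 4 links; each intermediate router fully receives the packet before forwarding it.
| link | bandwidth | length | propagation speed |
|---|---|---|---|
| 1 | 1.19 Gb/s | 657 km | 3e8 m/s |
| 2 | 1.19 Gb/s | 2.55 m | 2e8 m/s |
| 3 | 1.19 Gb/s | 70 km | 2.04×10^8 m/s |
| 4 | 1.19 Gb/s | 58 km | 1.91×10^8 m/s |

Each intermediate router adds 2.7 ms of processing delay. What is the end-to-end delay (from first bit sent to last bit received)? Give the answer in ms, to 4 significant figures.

L = 61000 bits.
Transmission delay per hop = L/R = 61000/1190000000 = 0.0512605 ms; 4 hops → 0.205042 ms.
Propagation delays (d/s per hop): 2.19, 1.275e-05, 0.343137, 0.303665 ms; sum = 2.83681 ms.
Processing at 3 router(s): 3 × 2.7 ms = 8.1 ms.
End-to-end = 11.14 ms.

11.14 ms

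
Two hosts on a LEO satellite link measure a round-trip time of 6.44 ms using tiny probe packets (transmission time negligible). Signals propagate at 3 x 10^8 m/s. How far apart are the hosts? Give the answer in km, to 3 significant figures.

966 km

One-way propagation = RTT/2 = 3.22 ms.
d = s × t = 300000000 × 0.00322 = 966 km.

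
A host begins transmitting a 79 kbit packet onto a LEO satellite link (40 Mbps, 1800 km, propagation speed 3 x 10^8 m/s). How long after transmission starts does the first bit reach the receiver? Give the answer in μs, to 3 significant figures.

First bit experiences only propagation delay: d/s = 1800000/300000000 = 6000 μs.

6000 μs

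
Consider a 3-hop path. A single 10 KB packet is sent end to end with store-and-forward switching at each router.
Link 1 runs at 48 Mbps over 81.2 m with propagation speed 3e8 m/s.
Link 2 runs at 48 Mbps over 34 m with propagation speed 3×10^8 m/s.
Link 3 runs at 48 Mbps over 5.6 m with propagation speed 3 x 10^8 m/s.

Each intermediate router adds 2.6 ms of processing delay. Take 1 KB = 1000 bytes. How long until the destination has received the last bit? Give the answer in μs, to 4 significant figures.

10200 μs

L = 80000 bits.
Transmission delay per hop = L/R = 80000/48000000 = 1666.67 μs; 3 hops → 5000 μs.
Propagation delays (d/s per hop): 0.270667, 0.113333, 0.0186667 μs; sum = 0.402667 μs.
Processing at 2 router(s): 2 × 2.6 ms = 5200 μs.
End-to-end = 10200 μs.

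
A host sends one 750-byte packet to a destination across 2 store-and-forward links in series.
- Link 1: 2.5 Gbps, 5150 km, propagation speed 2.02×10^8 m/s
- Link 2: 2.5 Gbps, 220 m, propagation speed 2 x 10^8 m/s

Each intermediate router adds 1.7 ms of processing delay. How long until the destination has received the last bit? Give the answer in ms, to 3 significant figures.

L = 750 × 8 = 6000 bits.
Transmission delay per hop = L/R = 6000/2500000000 = 0.0024 ms; 2 hops → 0.0048 ms.
Propagation delays (d/s per hop): 25.495, 0.0011 ms; sum = 25.4961 ms.
Processing at 1 router(s): 1 × 1.7 ms = 1.7 ms.
End-to-end = 27.2 ms.

27.2 ms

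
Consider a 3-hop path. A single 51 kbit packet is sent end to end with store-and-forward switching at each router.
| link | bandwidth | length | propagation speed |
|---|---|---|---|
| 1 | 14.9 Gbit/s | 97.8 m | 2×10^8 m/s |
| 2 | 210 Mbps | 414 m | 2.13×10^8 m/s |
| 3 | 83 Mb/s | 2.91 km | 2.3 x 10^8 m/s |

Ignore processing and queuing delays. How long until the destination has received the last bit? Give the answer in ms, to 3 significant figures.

L = 51000 bits.
Transmission delays (L/R per hop): 0.00342282, 0.242857, 0.614458 ms; sum = 0.860738 ms.
Propagation delays (d/s per hop): 0.000489, 0.00194366, 0.0126522 ms; sum = 0.0150848 ms.
End-to-end = 0.876 ms.

0.876 ms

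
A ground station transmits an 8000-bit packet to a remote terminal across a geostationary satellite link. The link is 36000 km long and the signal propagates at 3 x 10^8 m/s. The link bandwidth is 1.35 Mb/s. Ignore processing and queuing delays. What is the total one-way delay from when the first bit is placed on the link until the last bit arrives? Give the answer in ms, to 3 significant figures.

126 ms

Transmission delay = L/R = 8000 / 1350000 = 5.92593 ms.
Propagation delay = d/s = 36000000 m / 300000000 m/s = 120 ms.
Total = 126 ms.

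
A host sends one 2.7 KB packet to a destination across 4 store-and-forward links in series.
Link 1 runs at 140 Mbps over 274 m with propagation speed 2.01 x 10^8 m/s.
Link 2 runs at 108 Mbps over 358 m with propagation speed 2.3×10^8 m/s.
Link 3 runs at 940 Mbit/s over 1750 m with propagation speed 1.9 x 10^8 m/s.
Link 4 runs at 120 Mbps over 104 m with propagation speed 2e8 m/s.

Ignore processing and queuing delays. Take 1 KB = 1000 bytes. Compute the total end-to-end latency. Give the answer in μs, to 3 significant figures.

570 μs

L = 21600 bits.
Transmission delays (L/R per hop): 154.286, 200, 22.9787, 180 μs; sum = 557.264 μs.
Propagation delays (d/s per hop): 1.36318, 1.55652, 9.21053, 0.52 μs; sum = 12.6502 μs.
End-to-end = 570 μs.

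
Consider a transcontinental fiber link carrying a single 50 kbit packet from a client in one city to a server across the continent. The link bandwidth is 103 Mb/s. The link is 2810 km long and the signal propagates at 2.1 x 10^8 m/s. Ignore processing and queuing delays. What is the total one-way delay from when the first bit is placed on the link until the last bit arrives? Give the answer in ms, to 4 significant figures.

L = 50000 bits.
Transmission delay = L/R = 50000 / 103000000 = 0.485437 ms.
Propagation delay = d/s = 2810000 m / 210000000 m/s = 13.381 ms.
Total = 13.87 ms.

13.87 ms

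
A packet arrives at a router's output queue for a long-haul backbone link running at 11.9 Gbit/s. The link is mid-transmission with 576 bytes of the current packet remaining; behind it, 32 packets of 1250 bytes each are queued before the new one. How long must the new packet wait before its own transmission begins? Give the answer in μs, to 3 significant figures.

27.3 μs

Each queued packet: L/R = 10000/11900000000 = 0.840336 μs.
32 queued → 26.8908 μs.
Plus remaining 4608 bits of current packet: 0.387227 μs.
Queuing delay = 27.3 μs.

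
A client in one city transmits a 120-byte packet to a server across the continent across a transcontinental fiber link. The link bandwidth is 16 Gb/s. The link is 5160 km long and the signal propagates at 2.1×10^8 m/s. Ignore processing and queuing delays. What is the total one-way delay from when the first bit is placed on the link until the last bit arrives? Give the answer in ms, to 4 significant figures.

L = 120 × 8 = 960 bits.
Transmission delay = L/R = 960 / 16000000000 = 6e-05 ms.
Propagation delay = d/s = 5160000 m / 210000000 m/s = 24.5714 ms.
Total = 24.57 ms.

24.57 ms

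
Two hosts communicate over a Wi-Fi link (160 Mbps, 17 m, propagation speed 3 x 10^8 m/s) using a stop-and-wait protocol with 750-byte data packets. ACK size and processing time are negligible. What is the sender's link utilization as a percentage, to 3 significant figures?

t_tx = L/R = 6000/160000000 = 3.75e-05 s.
t_prop = 17/300000000 = 5.66667e-08 s; RTT = 1.13333e-07 s.
Cycle = t_tx + RTT = 3.76133e-05 s.
Utilization = t_tx / cycle = 3.75e-05/3.76133e-05 = 99.7 %.

99.7 %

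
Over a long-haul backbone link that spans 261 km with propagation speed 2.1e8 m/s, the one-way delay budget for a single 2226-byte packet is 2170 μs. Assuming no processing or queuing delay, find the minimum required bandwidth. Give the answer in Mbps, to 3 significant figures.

L = 17808 bits.
Propagation delay = 261000 / 210000000 = 1242.86 μs.
Transmission budget = 2170 − 1242.86 = 927.143 μs.
R ≥ L / t_tx = 17808 bits / 0.000927143 s = 19.2 Mbps.

19.2 Mbps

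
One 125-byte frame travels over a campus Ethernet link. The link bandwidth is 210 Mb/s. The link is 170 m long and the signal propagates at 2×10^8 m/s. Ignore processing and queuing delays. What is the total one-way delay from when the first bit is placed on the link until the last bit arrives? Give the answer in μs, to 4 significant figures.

L = 125 × 8 = 1000 bits.
Transmission delay = L/R = 1000 / 210000000 = 4.7619 μs.
Propagation delay = d/s = 170 m / 200000000 m/s = 0.85 μs.
Total = 5.612 μs.

5.612 μs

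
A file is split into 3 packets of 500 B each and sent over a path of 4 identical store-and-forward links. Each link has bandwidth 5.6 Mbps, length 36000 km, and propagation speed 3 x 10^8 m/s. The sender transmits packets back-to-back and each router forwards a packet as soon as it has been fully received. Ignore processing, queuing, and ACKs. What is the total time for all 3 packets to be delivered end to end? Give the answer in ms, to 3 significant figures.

Per-hop transmission t_tx = L/R = 4000/5600000 = 0.714286 ms.
Per-hop propagation t_prop = 36000000/300000000 = 120 ms.
Pipeline fill: first packet needs 4·t_tx to clear all hops; remaining 2 packets each add one t_tx.
Total = (4+3-1)·t_tx + 4·t_prop = 6·0.714286 + 4·120 = 484 ms.

484 ms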